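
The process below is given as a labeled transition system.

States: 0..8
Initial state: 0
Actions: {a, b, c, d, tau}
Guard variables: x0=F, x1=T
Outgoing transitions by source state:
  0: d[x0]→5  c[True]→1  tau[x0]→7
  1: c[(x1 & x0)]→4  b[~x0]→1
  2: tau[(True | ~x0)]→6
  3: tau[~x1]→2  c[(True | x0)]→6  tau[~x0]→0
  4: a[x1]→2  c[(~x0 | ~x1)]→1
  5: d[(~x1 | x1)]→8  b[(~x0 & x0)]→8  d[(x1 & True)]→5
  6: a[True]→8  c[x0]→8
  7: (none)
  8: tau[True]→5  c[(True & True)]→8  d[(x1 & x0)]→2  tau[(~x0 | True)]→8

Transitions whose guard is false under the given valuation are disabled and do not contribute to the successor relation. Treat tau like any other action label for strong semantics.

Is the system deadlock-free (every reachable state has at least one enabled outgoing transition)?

Answer: DEADLOCK-FREE

Working:
R = {0,1}
  0: c→1  [1 exit(s)]
  1: b→1  [1 exit(s)]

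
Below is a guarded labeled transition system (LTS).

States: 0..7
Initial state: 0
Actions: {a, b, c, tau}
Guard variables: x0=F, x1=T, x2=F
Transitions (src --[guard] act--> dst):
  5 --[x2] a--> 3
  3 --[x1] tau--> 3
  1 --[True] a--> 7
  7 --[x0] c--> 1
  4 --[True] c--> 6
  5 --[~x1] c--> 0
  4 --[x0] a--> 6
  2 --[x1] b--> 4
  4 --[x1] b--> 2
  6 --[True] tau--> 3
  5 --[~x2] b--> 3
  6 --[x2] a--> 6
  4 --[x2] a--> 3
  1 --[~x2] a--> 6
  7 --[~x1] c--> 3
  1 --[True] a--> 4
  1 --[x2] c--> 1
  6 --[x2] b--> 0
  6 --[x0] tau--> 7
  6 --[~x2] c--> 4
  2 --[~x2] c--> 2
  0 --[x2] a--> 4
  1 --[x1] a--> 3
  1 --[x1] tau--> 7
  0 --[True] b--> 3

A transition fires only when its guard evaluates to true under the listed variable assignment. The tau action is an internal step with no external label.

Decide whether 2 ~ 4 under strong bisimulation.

Answer: NOT BISIMILAR

Working:
Compute ~ classes (split until stable):
  P[0] = {{0,1,2,3,4,5,6,7}}
  P[1] = {{0,5},{1},{2,4},{3},{6},{7}}
  P[2] = {{0,5},{1},{2},{3},{4},{6},{7}}
stable after 3 split(s): 7 block(s)
[2]={2}  [4]={4}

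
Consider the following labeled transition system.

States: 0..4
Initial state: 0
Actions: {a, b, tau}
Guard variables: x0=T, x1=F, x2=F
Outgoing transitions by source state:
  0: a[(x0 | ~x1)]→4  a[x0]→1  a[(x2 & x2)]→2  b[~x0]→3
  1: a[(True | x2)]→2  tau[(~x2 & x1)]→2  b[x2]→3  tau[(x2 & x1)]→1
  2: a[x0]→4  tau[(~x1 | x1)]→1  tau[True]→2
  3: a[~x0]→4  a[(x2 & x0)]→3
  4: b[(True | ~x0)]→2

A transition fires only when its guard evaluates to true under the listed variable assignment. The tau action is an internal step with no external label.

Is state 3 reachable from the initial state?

After dropping false guards: 7 live edges.
depth 0: {0}
depth 1: {1,4}  cumulative {0,1,4}
depth 2: {2}  cumulative {0,1,2,4}
Reach set: {0,1,2,4}

Answer: UNREACHABLE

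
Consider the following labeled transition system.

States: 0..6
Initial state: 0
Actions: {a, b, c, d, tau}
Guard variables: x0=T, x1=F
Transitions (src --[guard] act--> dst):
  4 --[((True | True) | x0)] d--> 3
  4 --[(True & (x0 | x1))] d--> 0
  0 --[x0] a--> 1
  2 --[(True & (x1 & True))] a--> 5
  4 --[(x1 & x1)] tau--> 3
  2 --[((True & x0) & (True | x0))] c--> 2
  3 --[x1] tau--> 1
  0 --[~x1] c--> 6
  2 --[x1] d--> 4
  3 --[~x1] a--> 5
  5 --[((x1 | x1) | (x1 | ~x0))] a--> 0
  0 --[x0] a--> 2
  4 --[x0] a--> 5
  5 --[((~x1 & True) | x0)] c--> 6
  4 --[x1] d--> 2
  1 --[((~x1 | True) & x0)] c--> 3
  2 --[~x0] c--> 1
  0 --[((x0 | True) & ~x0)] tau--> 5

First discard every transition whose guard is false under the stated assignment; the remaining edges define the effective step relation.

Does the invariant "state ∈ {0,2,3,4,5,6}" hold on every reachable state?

Answer: INVARIANT VIOLATED at state 1

Working:
Allowed set {0,2,3,4,5,6}
Reach set: {0,1,2,3,5,6}
  0: ok
  1: ✗ unsafe
  2: ok
  3: ok
  5: ok
  6: ok
counterexample path to 1: a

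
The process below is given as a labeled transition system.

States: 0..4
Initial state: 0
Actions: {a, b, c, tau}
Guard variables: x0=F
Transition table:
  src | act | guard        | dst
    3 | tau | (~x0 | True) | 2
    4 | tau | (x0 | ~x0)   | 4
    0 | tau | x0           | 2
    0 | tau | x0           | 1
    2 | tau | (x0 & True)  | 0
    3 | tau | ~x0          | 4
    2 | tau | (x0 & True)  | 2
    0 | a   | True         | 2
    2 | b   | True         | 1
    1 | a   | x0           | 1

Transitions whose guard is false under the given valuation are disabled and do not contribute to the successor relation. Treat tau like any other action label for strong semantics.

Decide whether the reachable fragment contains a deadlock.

Answer: DEADLOCK at state 1

Analysis:
Reachable = {0,1,2}
  0: a→2  [1 exit(s)]
  1: ∅  [no exit]
  2: b→1  [1 exit(s)]
Path to 1: a·b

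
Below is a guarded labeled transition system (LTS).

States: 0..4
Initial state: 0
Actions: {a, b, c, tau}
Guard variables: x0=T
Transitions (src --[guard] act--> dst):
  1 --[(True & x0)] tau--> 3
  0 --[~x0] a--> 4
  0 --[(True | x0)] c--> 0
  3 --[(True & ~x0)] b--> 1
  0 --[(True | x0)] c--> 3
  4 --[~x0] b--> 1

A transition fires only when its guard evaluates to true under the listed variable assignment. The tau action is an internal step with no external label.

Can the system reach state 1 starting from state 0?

After dropping false guards: 3 live edges.
Layer 0: {0}
Layer 1: {3}  total {0,3}
Reach set: {0,3}

Answer: UNREACHABLE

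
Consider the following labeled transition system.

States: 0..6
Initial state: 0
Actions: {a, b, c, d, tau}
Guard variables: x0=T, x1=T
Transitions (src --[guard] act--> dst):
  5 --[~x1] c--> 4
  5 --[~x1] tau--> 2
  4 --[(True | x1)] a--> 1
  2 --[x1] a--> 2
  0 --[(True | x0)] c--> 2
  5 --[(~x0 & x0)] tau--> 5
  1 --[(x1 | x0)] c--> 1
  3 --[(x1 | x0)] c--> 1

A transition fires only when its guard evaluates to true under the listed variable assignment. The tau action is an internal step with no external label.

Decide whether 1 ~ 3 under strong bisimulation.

Answer: BISIMILAR

Trace:
Bisimulation quotient by refinement:
  π0 = {{0,1,2,3,4,5,6}}
  π1 = {{0,1,3},{2,4},{5,6}}
  π2 = {{0},{1,3},{2},{4},{5,6}}
Fixed point at round 3; 5 class(es).
1∈{1,3}, 3∈{1,3}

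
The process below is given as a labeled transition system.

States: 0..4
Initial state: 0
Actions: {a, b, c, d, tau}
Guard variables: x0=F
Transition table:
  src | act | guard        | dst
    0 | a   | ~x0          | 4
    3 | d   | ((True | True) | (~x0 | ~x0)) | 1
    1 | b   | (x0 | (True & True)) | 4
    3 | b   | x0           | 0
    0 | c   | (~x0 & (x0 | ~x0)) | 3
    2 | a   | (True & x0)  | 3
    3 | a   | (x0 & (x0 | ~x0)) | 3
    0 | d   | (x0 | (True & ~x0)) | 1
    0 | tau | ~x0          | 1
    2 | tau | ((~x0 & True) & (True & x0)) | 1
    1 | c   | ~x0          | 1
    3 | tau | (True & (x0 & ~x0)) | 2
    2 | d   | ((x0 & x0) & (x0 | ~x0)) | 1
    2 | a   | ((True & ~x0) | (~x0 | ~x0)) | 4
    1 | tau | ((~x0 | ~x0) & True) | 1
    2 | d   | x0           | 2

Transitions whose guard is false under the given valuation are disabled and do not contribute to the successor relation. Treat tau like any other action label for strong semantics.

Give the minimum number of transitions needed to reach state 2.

Breadth-first toward 2:
  L0 = {0}
  L1 = {1,3,4}
2 never appears.

Answer: UNREACHABLE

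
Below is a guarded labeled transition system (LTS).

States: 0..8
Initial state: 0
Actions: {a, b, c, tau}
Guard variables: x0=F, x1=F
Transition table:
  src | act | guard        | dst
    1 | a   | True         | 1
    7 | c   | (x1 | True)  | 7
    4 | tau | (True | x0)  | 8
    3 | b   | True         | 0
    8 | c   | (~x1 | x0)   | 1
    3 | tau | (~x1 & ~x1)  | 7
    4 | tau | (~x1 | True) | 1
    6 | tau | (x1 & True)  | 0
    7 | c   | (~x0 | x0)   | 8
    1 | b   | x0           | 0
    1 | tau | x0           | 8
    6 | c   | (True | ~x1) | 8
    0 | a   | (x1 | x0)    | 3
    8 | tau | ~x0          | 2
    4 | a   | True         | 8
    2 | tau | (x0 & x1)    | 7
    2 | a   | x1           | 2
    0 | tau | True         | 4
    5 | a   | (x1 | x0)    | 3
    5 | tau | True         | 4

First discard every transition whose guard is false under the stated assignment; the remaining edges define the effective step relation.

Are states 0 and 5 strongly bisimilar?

Answer: BISIMILAR

Trace:
Refine partition for ~:
  P[0] = {{0,1,2,3,4,5,6,7,8}}
  P[1] = {{0,5},{1},{2},{3},{4},{6,7},{8}}
  P[2] = {{0,5},{1},{2},{3},{4},{6},{7},{8}}
Fixed point at round 3; 8 class(es).
0∈{0,5}, 5∈{0,5}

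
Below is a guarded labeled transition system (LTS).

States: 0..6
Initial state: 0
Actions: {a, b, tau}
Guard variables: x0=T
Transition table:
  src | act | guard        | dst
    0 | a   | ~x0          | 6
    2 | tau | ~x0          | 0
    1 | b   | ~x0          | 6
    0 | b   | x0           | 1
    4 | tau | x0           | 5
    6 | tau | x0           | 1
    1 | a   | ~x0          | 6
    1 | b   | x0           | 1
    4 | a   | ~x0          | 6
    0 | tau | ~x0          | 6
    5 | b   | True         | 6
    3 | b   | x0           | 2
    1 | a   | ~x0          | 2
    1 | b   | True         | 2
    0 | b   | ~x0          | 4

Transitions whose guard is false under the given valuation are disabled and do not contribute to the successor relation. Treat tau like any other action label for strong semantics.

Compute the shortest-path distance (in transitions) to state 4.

Breadth-first toward 4:
  L0 = {0}
  L1 = {1}
  L2 = {2}
4 never appears.

Answer: UNREACHABLE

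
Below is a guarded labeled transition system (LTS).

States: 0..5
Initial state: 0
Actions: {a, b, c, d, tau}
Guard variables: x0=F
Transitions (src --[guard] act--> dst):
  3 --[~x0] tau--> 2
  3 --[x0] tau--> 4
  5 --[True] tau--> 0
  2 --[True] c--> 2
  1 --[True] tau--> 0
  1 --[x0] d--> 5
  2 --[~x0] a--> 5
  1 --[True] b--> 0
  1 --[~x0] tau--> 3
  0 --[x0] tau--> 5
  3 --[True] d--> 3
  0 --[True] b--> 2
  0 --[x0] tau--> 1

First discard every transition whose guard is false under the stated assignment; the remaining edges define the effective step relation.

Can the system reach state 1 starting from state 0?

9 transition(s) survive guard evaluation.
L0 = {0}
L1 = {2}  total {0,2}
L2 = {5}  total {0,2,5}
Reachable = {0,2,5}

Answer: UNREACHABLE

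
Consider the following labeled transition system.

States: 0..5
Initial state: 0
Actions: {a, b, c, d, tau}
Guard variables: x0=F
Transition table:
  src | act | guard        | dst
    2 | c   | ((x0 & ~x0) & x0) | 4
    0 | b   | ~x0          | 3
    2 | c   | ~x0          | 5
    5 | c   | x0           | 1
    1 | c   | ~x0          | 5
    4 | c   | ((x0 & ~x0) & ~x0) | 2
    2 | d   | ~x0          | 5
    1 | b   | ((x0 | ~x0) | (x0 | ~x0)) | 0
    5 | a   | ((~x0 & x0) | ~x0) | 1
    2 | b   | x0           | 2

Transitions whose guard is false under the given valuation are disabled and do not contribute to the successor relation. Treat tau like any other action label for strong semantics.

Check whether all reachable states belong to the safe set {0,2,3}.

Answer: INVARIANT HOLDS

Working:
Safe = {0,2,3}
Reachable = {0,3}
  0: ✓
  3: ✓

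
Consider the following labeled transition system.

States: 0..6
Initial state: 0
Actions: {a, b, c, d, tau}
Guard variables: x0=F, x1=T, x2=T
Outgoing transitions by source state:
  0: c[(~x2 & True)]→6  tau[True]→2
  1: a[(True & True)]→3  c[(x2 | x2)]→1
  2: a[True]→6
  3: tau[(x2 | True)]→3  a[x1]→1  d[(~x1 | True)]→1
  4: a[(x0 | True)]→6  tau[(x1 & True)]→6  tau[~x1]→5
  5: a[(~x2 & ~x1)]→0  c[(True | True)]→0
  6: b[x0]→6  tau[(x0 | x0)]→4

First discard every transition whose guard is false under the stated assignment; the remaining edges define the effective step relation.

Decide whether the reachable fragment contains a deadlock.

Answer: DEADLOCK at state 6

Trace:
R = {0,2,6}
  0: tau→2  [deg 1]
  2: a→6  [deg 1]
  6: ∅  [STUCK]
Path to 6: tau·a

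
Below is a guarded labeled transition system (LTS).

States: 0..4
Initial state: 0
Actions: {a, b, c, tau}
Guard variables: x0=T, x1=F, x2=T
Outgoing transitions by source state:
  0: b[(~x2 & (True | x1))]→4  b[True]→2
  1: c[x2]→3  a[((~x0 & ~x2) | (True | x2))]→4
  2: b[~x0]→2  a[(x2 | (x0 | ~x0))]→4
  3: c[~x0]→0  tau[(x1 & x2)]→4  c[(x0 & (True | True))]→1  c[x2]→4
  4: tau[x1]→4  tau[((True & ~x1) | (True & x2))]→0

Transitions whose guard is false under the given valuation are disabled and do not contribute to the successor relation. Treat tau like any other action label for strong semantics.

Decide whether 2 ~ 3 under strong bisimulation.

Answer: NOT BISIMILAR

Trace:
Refine partition for ~:
  round 0: {{0,1,2,3,4}}
  round 1: {{0},{1},{2},{3},{4}}
5 equivalence class(es) (converged in 2)
[2]={2}  [3]={3}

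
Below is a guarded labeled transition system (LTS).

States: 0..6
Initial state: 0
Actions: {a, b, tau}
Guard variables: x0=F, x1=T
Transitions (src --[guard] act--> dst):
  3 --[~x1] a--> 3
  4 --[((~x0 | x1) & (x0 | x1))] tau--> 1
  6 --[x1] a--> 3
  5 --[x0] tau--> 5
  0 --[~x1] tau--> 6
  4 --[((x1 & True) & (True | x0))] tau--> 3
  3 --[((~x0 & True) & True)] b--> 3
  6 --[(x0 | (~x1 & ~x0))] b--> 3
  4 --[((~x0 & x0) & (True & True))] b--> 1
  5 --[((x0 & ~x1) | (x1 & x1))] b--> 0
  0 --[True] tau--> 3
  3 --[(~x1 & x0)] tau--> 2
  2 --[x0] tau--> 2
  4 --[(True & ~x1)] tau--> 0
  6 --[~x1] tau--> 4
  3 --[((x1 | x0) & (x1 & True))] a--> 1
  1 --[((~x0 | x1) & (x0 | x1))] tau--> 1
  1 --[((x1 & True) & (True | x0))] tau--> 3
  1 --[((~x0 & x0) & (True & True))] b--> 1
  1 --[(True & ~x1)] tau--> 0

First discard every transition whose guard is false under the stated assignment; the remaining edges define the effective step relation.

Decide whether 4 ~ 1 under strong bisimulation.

Refine partition for ~:
  round 0: {{0,1,2,3,4,5,6}}
  round 1: {{0,1,4},{2},{3},{5},{6}}
  round 2: {{0},{1,4},{2},{3},{5},{6}}
6 equivalence class(es) (converged in 3)
[4]={1,4}  [1]={1,4}

Answer: BISIMILAR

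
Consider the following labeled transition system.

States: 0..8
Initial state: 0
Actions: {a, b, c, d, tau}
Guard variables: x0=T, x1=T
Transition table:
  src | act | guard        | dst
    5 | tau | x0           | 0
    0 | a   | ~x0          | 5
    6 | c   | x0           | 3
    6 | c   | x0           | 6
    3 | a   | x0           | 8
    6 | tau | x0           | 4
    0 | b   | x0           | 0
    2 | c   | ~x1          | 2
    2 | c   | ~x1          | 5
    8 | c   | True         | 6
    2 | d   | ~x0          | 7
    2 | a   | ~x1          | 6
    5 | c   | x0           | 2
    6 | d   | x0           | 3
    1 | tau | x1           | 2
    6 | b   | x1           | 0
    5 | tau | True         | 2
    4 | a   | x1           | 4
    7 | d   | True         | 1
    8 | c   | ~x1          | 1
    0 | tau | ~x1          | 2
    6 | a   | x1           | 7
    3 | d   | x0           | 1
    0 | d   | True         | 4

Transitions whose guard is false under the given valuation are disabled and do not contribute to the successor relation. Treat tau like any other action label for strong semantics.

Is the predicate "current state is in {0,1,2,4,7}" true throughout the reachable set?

Answer: INVARIANT HOLDS

Analysis:
Safe = {0,1,2,4,7}
R = {0,4}
  0: safe
  4: safe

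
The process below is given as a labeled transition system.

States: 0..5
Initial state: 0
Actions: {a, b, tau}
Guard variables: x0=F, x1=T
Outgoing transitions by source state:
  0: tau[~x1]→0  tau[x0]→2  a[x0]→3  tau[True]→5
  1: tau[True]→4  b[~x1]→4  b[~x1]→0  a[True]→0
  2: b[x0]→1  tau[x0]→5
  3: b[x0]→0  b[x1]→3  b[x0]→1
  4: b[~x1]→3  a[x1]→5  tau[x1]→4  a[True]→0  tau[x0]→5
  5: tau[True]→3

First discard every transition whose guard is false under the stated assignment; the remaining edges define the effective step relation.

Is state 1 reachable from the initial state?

After dropping false guards: 8 live edges.
Layer 0: {0}
Layer 1: {5}  now seen {0,5}
Layer 2: {3}  now seen {0,3,5}
Reach set: {0,3,5}

Answer: UNREACHABLE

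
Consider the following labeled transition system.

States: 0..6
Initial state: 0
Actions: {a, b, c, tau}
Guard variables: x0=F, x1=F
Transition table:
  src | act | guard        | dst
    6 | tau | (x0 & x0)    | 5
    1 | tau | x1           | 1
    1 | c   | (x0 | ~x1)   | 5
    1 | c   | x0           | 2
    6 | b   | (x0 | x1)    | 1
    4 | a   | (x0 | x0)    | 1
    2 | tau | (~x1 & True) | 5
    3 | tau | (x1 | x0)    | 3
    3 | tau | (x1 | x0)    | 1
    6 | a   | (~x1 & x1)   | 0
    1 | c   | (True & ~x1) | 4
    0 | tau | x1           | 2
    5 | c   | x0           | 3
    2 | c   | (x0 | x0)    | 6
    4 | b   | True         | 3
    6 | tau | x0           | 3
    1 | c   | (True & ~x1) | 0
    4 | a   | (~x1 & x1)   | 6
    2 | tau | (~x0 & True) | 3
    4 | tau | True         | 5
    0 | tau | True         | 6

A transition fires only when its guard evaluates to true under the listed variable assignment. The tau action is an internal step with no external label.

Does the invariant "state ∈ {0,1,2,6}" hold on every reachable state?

Allowed set {0,1,2,6}
Reachable = {0,6}
  0: safe
  6: safe

Answer: INVARIANT HOLDS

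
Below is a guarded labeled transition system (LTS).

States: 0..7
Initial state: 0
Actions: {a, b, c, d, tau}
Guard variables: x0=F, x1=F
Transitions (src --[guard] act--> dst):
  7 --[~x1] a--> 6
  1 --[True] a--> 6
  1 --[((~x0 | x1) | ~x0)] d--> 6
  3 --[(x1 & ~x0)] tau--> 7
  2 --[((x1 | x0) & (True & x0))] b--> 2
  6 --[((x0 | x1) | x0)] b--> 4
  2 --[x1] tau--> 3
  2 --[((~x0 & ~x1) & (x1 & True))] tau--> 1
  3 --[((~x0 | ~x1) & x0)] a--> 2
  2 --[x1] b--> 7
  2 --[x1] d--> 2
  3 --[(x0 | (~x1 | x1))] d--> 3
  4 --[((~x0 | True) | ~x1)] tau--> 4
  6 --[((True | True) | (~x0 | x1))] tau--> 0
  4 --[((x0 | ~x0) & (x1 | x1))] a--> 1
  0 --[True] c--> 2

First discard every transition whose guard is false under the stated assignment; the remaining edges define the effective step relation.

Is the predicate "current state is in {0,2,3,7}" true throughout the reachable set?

Answer: INVARIANT HOLDS

Trace:
Allowed set {0,2,3,7}
R = {0,2}
  0: ✓
  2: ✓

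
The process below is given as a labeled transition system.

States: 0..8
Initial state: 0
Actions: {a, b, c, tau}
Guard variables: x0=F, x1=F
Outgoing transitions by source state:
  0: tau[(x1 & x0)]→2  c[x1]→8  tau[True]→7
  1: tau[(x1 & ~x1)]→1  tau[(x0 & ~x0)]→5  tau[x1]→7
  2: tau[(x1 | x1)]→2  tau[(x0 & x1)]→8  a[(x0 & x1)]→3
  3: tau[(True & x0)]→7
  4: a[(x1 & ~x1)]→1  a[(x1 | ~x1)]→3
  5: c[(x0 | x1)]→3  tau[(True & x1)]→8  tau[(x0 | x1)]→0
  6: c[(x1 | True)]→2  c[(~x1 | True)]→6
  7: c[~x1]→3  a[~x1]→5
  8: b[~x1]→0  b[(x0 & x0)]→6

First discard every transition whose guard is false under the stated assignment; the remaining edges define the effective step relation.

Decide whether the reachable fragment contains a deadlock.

Reachable = {0,3,5,7}
  0: tau→7  [1 out]
  3: ∅  [no exit]
  5: ∅  [no exit]
  7: a→5  c→3  [2 out]
witness 3: tau·c

Answer: DEADLOCK at state 3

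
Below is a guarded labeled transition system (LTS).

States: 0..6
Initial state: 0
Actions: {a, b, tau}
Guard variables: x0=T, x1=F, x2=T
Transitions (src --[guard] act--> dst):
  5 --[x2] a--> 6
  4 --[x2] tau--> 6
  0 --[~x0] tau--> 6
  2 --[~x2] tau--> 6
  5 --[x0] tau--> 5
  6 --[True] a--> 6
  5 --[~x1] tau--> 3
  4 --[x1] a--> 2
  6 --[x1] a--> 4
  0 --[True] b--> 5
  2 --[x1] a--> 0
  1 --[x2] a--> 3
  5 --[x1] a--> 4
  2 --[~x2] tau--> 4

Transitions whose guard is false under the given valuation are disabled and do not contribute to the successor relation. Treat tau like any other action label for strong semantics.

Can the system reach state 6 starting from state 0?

Guard filter leaves 7 enabled edge(s).
depth 0: {0}
depth 1: {5}  cumulative {0,5}
depth 2: {3,6}  cumulative {0,3,5,6}
Reachable = {0,3,5,6}
witness 6: b·a

Answer: REACHABLE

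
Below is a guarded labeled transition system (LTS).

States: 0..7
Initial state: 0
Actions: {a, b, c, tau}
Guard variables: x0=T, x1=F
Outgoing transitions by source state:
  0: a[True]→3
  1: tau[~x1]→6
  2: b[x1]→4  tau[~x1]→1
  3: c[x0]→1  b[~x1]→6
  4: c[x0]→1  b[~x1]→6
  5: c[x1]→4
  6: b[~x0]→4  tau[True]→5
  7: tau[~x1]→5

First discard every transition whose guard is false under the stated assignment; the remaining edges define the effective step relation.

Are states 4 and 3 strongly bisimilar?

Refine partition for ~:
  π0 = {{0,1,2,3,4,5,6,7}}
  π1 = {{0},{1,2,6,7},{3,4},{5}}
  π2 = {{0},{1,2},{3,4},{5},{6,7}}
  π3 = {{0},{1},{2},{3,4},{5},{6,7}}
stable after 4 split(s): 6 block(s)
4∈{3,4}, 3∈{3,4}

Answer: BISIMILAR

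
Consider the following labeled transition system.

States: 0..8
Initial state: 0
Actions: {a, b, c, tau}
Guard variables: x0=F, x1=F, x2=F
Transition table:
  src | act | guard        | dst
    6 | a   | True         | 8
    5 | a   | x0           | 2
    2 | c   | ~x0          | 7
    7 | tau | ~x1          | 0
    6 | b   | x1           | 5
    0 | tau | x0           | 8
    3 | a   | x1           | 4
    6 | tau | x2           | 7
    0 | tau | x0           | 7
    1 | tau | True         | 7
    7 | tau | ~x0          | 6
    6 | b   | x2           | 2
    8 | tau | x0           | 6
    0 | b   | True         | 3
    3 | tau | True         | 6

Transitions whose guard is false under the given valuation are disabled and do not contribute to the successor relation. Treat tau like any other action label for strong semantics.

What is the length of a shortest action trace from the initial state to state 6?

BFS to 6:
  Layer 0: {0}
  Layer 1: {3}
  Layer 2: {6}
depth(6)=2, e.g. b·tau

Answer: 2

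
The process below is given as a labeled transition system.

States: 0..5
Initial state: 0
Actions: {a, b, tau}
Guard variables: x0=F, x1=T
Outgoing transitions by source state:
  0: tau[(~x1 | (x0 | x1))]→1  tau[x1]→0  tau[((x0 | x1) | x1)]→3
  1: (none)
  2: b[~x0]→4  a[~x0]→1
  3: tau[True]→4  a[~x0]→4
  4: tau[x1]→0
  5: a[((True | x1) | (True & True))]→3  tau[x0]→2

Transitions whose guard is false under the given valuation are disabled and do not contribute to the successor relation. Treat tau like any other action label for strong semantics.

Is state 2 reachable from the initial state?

9 transition(s) survive guard evaluation.
L0 = {0}
L1 = {1,3}  now seen {0,1,3}
L2 = {4}  now seen {0,1,3,4}
Reach set: {0,1,3,4}

Answer: UNREACHABLE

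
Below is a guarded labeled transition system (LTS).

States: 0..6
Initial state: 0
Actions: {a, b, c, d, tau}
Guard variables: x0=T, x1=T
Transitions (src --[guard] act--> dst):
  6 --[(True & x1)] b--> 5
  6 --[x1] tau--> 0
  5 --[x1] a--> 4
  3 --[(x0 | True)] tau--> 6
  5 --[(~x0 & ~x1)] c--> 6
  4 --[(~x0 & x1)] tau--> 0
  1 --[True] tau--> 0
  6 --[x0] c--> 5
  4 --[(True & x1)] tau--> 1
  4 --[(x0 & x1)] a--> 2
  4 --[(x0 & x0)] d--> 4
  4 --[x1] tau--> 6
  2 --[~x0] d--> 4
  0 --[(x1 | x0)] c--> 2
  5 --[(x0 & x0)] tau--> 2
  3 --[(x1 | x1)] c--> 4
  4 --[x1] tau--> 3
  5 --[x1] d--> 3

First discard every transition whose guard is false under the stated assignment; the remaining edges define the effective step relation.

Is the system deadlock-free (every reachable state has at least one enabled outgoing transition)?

Reachable = {0,2}
  0: c→2  [1 out]
  2: ∅  [deadlock]
Path to 2: c

Answer: DEADLOCK at state 2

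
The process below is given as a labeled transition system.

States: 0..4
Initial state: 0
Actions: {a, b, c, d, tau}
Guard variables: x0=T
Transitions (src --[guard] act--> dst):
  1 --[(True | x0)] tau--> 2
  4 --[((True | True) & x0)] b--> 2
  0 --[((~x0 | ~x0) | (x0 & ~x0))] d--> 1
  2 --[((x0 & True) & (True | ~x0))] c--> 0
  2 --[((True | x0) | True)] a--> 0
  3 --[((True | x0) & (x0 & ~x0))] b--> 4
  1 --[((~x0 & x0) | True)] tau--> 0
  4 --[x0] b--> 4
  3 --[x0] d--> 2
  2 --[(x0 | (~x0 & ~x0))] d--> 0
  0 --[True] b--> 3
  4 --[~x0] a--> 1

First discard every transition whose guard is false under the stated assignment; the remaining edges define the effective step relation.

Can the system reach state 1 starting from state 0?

Guard filter leaves 9 enabled edge(s).
depth 0: {0}
depth 1: {3}  now seen {0,3}
depth 2: {2}  now seen {0,2,3}
Reach set: {0,2,3}

Answer: UNREACHABLE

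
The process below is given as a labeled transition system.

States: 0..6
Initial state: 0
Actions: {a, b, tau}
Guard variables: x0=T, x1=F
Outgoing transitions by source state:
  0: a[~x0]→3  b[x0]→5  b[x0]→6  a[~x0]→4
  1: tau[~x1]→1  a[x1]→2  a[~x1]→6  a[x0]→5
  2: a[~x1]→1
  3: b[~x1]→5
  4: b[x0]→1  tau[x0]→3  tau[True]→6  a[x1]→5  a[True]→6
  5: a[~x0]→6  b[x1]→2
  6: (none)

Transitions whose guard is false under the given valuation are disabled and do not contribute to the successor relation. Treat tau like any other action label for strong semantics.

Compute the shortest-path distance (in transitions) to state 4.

Layered search for 4:
  Layer 0: {0}
  Layer 1: {5,6}
4 never appears.

Answer: UNREACHABLE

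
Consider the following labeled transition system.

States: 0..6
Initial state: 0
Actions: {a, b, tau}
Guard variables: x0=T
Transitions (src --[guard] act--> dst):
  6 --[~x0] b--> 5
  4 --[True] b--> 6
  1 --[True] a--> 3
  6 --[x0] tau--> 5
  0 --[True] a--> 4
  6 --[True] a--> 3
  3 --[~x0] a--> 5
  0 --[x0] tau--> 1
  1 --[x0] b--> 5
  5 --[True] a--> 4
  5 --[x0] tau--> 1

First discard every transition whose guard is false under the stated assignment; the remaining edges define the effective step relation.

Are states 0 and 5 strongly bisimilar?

Answer: BISIMILAR

Analysis:
Bisimulation quotient by refinement:
  P[0] = {{0,1,2,3,4,5,6}}
  P[1] = {{0,5,6},{1},{2,3},{4}}
  P[2] = {{0,5},{1},{2,3},{4},{6}}
Fixed point at round 3; 5 class(es).
0∈{0,5}, 5∈{0,5}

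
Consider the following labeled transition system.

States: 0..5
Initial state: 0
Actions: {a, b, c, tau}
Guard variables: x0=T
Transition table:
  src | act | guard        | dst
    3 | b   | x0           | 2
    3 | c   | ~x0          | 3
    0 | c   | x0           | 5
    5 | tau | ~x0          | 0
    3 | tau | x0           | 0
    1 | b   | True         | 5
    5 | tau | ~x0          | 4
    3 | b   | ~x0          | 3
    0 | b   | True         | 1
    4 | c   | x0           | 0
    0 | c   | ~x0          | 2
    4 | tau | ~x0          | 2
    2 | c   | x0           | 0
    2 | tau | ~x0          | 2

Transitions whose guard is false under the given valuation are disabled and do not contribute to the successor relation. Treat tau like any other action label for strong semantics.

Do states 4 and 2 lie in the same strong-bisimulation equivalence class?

Answer: BISIMILAR

Working:
Compute ~ classes (split until stable):
  π0 = {{0,1,2,3,4,5}}
  π1 = {{0},{1},{2,4},{3},{5}}
stable after 2 split(s): 5 block(s)
4∈{2,4}, 2∈{2,4}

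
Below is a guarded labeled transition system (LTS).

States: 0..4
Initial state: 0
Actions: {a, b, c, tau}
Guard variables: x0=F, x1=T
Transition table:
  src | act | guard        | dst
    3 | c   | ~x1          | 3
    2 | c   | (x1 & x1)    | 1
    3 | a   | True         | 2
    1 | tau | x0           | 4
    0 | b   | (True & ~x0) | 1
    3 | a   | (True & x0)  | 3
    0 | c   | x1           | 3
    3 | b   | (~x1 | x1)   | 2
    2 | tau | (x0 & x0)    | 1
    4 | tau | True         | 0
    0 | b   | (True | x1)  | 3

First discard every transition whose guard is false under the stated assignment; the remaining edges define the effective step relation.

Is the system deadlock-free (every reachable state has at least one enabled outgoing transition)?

Reachable = {0,1,2,3}
  0: b→1  b→3  c→3  [3 exit(s)]
  1: ∅  [deadlock]
  2: c→1  [1 exit(s)]
  3: a→2  b→2  [2 exit(s)]
Path to 1: b

Answer: DEADLOCK at state 1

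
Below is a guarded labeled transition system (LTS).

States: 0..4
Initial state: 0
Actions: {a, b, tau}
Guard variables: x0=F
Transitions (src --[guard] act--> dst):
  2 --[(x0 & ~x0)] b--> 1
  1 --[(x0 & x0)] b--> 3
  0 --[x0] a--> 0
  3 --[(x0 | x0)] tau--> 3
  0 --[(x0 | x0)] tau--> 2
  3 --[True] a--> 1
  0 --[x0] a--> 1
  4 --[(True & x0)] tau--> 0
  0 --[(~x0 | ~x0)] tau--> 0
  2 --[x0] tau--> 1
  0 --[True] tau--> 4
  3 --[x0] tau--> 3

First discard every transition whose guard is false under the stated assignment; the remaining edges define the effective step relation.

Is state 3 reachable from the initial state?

Answer: UNREACHABLE

Analysis:
3 transition(s) survive guard evaluation.
depth 0: {0}
depth 1: {4}  total {0,4}
Reach set: {0,4}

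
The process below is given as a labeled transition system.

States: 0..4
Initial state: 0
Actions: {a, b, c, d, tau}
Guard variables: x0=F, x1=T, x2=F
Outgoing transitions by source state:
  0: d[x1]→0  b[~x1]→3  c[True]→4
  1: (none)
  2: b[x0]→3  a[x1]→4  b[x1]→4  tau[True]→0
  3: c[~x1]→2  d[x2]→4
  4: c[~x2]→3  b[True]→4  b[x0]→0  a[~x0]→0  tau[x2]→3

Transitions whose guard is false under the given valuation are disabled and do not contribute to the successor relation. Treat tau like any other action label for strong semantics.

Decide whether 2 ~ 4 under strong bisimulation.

Refine partition for ~:
  round 0: {{0,1,2,3,4}}
  round 1: {{0},{1,3},{2},{4}}
4 equivalence class(es) (converged in 2)
2∈{2}, 4∈{4}

Answer: NOT BISIMILAR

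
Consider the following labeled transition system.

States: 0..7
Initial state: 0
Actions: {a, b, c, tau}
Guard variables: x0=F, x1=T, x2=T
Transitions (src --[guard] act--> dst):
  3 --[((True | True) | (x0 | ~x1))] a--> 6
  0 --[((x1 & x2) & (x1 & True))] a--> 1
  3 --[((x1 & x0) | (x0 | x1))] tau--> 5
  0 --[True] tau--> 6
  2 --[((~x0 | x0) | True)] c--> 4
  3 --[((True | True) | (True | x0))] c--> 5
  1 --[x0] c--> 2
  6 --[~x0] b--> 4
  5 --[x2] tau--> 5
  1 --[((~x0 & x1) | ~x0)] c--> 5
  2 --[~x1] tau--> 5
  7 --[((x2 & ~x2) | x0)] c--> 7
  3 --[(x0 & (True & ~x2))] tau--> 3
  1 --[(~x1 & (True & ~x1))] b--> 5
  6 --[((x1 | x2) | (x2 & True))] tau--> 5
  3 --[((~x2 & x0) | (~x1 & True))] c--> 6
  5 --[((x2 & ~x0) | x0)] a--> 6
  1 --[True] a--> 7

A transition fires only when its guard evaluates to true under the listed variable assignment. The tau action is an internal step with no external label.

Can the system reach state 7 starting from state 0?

12 transition(s) survive guard evaluation.
depth 0: {0}
depth 1: {1,6}  total {0,1,6}
depth 2: {4,5,7}  total {0,1,4,5,6,7}
Reachable = {0,1,4,5,6,7}
Path to 7: a·a

Answer: REACHABLE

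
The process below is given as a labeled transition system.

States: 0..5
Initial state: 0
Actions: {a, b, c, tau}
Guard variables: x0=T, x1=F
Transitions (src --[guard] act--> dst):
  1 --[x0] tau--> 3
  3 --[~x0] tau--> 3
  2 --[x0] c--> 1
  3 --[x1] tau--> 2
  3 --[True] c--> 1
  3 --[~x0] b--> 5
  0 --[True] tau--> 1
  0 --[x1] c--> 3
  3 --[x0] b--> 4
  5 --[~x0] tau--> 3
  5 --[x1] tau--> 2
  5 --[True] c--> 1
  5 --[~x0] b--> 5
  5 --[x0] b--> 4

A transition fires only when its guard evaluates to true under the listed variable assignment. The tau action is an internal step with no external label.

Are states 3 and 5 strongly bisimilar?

Compute ~ classes (split until stable):
  P[0] = {{0,1,2,3,4,5}}
  P[1] = {{0,1},{2},{3,5},{4}}
  P[2] = {{0},{1},{2},{3,5},{4}}
5 equivalence class(es) (converged in 3)
class of 3: {3,5}; class of 5: {3,5}

Answer: BISIMILAR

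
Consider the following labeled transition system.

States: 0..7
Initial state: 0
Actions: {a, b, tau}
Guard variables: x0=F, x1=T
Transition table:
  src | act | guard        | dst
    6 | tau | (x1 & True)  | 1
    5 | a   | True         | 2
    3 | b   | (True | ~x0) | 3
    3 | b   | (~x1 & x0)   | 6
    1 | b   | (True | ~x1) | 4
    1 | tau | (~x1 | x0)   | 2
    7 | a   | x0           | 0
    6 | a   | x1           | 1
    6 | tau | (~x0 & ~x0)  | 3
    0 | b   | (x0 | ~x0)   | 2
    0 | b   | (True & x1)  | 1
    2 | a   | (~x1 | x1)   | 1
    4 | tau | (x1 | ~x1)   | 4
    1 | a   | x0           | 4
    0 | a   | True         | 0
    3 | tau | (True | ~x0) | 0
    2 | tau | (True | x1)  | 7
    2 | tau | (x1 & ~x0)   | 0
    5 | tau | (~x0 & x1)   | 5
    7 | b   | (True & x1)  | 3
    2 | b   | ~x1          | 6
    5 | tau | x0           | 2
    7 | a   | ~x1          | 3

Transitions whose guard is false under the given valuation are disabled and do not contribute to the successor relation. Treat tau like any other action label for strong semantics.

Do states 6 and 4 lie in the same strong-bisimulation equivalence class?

Answer: NOT BISIMILAR

Analysis:
Compute ~ classes (split until stable):
  P[0] = {{0,1,2,3,4,5,6,7}}
  P[1] = {{0},{1,7},{2,5,6},{3},{4}}
  P[2] = {{0},{1},{2},{3},{4},{5},{6},{7}}
8 equivalence class(es) (converged in 3)
6∈{6}, 4∈{4}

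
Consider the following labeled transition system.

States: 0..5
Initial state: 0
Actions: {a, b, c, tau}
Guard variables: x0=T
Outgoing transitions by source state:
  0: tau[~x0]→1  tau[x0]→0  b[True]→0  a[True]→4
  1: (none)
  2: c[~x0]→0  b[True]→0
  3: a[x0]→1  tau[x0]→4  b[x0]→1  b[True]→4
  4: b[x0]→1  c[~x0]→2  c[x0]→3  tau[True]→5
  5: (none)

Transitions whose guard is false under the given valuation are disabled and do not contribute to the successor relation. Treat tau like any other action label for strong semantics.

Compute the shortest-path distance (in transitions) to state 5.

Answer: 2

Working:
BFS to 5:
  depth 0: {0}
  depth 1: {4}
  depth 2: {1,3,5}
first hit 5 at d=2 via a·tau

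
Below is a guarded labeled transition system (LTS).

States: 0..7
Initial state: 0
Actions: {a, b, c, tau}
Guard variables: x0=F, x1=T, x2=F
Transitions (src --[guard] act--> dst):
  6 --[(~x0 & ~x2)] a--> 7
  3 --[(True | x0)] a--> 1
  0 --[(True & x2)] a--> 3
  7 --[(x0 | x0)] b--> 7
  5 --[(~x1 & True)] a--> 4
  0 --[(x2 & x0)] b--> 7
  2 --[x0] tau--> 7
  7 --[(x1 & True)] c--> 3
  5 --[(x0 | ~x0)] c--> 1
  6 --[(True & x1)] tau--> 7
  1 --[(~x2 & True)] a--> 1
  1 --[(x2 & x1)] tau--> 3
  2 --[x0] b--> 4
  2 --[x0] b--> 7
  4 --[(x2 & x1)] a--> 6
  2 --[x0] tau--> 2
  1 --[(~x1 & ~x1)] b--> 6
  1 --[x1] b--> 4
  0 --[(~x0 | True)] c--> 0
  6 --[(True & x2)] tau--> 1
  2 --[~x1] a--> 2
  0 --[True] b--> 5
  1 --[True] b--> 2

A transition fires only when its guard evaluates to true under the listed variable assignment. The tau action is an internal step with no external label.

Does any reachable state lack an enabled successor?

Reach set: {0,1,2,4,5}
  0: b→5  c→0  [2 out]
  1: a→1  b→2  b→4  [3 out]
  2: ∅  [deadlock]
  4: ∅  [deadlock]
  5: c→1  [1 out]
Path to 2: b·c·b

Answer: DEADLOCK at state 2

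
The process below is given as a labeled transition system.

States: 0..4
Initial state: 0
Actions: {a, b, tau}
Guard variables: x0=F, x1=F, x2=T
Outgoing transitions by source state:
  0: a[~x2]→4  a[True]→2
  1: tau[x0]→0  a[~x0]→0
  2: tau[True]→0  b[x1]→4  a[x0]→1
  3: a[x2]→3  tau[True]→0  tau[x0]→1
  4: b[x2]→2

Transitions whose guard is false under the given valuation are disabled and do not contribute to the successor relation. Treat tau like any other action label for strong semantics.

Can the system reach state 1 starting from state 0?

After dropping false guards: 6 live edges.
depth 0: {0}
depth 1: {2}  now seen {0,2}
Reach set: {0,2}

Answer: UNREACHABLE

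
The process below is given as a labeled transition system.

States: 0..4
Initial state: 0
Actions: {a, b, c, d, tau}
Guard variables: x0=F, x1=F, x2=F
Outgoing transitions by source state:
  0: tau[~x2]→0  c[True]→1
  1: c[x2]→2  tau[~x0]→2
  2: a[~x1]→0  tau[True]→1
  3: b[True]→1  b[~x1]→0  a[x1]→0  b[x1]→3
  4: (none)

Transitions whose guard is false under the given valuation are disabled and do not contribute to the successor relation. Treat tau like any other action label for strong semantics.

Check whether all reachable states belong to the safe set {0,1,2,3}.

Allowed set {0,1,2,3}
Reachable = {0,1,2}
  0: ✓
  1: ✓
  2: ✓

Answer: INVARIANT HOLDS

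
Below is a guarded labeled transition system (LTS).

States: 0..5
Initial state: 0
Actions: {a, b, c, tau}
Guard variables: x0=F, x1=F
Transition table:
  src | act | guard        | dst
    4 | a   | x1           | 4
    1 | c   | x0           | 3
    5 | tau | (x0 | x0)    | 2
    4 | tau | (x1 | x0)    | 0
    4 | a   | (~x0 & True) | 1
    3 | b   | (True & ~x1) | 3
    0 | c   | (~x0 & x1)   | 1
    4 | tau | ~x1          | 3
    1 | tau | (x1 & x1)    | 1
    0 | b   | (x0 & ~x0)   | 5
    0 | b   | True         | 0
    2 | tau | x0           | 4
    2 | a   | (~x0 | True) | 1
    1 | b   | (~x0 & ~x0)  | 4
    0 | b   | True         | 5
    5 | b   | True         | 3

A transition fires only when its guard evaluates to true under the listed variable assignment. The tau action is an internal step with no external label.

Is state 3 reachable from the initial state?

Answer: REACHABLE

Working:
8 transition(s) survive guard evaluation.
depth 0: {0}
depth 1: {5}  cumulative {0,5}
depth 2: {3}  cumulative {0,3,5}
Reach set: {0,3,5}
trace reaching 3: b·b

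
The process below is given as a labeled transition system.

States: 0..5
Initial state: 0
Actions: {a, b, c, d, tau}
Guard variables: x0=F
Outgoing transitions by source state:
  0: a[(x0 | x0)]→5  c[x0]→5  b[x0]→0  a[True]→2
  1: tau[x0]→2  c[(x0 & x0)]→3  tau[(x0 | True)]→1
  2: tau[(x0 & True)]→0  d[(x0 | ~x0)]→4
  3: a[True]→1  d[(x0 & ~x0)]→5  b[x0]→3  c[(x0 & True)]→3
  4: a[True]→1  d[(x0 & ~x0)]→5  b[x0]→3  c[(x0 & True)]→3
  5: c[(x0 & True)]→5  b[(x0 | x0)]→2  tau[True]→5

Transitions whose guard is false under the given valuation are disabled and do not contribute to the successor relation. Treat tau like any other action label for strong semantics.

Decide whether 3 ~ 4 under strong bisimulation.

Bisimulation quotient by refinement:
  round 0: {{0,1,2,3,4,5}}
  round 1: {{0,3,4},{1,5},{2}}
  round 2: {{0},{1,5},{2},{3,4}}
Fixed point at round 3; 4 class(es).
3∈{3,4}, 4∈{3,4}

Answer: BISIMILAR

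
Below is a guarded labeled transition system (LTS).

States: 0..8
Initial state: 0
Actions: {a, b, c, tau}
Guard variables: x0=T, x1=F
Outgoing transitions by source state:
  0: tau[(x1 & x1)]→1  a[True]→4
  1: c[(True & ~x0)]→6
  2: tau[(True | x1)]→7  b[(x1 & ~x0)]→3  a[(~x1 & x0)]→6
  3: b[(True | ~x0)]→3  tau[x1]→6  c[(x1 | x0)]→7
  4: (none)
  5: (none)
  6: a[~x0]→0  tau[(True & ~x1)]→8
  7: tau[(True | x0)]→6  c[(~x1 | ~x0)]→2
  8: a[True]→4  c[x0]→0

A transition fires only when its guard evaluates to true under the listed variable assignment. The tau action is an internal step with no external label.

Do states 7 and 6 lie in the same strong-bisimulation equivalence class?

Bisimulation quotient by refinement:
  π0 = {{0,1,2,3,4,5,6,7,8}}
  π1 = {{0},{1,4,5},{2},{3},{6},{7},{8}}
stable after 2 split(s): 7 block(s)
[7]={7}  [6]={6}

Answer: NOT BISIMILAR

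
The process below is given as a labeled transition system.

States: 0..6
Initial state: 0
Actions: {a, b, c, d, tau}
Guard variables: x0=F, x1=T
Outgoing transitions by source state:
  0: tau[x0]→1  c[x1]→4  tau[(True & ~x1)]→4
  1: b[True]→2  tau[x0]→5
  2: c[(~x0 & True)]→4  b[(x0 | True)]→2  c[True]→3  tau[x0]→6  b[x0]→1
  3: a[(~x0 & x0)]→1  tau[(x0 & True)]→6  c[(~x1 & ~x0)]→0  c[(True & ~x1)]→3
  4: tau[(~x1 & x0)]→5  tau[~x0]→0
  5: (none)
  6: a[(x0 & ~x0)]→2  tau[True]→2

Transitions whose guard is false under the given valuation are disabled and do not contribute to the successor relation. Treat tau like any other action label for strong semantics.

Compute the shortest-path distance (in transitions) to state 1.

Answer: UNREACHABLE

Trace:
Breadth-first toward 1:
  Layer 0: {0}
  Layer 1: {4}
1 never appears.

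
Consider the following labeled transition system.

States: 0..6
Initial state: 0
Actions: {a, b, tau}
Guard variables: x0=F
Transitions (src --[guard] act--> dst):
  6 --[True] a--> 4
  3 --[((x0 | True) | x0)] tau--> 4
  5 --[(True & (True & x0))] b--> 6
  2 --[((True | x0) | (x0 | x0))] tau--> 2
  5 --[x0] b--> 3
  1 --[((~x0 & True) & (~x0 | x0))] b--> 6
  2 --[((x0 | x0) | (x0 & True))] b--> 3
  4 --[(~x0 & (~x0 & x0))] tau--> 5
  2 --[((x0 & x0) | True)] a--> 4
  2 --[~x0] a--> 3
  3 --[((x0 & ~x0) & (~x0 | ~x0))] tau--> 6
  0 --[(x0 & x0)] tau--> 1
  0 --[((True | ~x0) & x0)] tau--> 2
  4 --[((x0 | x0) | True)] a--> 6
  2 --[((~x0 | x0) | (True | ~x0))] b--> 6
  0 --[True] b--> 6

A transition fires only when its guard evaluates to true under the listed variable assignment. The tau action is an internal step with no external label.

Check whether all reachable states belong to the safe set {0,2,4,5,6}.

Safe = {0,2,4,5,6}
Reachable = {0,4,6}
  0: ✓
  4: ✓
  6: ✓

Answer: INVARIANT HOLDS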